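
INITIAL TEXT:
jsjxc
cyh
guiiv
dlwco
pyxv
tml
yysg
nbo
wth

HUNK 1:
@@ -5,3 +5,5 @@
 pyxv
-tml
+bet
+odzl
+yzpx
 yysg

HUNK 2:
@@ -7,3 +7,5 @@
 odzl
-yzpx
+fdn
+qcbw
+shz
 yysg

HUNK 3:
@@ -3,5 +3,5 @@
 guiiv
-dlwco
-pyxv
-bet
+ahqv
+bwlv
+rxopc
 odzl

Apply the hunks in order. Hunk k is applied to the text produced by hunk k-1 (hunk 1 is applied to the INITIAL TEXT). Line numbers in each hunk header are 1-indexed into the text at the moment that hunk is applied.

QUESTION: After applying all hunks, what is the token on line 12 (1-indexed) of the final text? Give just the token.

Hunk 1: at line 5 remove [tml] add [bet,odzl,yzpx] -> 11 lines: jsjxc cyh guiiv dlwco pyxv bet odzl yzpx yysg nbo wth
Hunk 2: at line 7 remove [yzpx] add [fdn,qcbw,shz] -> 13 lines: jsjxc cyh guiiv dlwco pyxv bet odzl fdn qcbw shz yysg nbo wth
Hunk 3: at line 3 remove [dlwco,pyxv,bet] add [ahqv,bwlv,rxopc] -> 13 lines: jsjxc cyh guiiv ahqv bwlv rxopc odzl fdn qcbw shz yysg nbo wth
Final line 12: nbo

Answer: nbo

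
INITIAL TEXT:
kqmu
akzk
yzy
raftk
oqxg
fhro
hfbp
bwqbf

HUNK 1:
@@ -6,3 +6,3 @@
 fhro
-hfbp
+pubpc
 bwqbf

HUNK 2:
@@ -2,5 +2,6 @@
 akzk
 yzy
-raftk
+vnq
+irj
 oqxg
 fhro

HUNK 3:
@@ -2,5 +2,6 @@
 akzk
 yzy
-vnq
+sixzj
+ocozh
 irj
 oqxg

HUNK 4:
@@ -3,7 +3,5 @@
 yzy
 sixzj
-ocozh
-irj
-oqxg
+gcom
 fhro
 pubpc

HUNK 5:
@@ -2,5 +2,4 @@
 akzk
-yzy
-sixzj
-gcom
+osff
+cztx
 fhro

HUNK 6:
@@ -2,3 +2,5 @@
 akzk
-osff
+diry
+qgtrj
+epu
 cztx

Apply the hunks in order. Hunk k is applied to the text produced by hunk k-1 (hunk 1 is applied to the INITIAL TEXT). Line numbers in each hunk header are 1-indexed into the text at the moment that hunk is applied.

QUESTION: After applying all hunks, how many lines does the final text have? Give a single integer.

Answer: 9

Derivation:
Hunk 1: at line 6 remove [hfbp] add [pubpc] -> 8 lines: kqmu akzk yzy raftk oqxg fhro pubpc bwqbf
Hunk 2: at line 2 remove [raftk] add [vnq,irj] -> 9 lines: kqmu akzk yzy vnq irj oqxg fhro pubpc bwqbf
Hunk 3: at line 2 remove [vnq] add [sixzj,ocozh] -> 10 lines: kqmu akzk yzy sixzj ocozh irj oqxg fhro pubpc bwqbf
Hunk 4: at line 3 remove [ocozh,irj,oqxg] add [gcom] -> 8 lines: kqmu akzk yzy sixzj gcom fhro pubpc bwqbf
Hunk 5: at line 2 remove [yzy,sixzj,gcom] add [osff,cztx] -> 7 lines: kqmu akzk osff cztx fhro pubpc bwqbf
Hunk 6: at line 2 remove [osff] add [diry,qgtrj,epu] -> 9 lines: kqmu akzk diry qgtrj epu cztx fhro pubpc bwqbf
Final line count: 9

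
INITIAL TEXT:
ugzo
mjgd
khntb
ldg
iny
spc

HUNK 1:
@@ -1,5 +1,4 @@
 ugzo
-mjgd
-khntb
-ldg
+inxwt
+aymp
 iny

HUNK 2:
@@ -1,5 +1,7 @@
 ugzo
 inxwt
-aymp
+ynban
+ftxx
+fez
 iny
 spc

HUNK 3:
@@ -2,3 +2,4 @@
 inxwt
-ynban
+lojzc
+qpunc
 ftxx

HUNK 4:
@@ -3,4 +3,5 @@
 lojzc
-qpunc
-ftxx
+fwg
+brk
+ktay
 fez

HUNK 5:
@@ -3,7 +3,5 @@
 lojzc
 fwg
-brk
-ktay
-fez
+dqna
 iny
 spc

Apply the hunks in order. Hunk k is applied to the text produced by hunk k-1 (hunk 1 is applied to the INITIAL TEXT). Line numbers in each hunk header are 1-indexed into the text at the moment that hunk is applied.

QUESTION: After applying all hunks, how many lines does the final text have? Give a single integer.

Answer: 7

Derivation:
Hunk 1: at line 1 remove [mjgd,khntb,ldg] add [inxwt,aymp] -> 5 lines: ugzo inxwt aymp iny spc
Hunk 2: at line 1 remove [aymp] add [ynban,ftxx,fez] -> 7 lines: ugzo inxwt ynban ftxx fez iny spc
Hunk 3: at line 2 remove [ynban] add [lojzc,qpunc] -> 8 lines: ugzo inxwt lojzc qpunc ftxx fez iny spc
Hunk 4: at line 3 remove [qpunc,ftxx] add [fwg,brk,ktay] -> 9 lines: ugzo inxwt lojzc fwg brk ktay fez iny spc
Hunk 5: at line 3 remove [brk,ktay,fez] add [dqna] -> 7 lines: ugzo inxwt lojzc fwg dqna iny spc
Final line count: 7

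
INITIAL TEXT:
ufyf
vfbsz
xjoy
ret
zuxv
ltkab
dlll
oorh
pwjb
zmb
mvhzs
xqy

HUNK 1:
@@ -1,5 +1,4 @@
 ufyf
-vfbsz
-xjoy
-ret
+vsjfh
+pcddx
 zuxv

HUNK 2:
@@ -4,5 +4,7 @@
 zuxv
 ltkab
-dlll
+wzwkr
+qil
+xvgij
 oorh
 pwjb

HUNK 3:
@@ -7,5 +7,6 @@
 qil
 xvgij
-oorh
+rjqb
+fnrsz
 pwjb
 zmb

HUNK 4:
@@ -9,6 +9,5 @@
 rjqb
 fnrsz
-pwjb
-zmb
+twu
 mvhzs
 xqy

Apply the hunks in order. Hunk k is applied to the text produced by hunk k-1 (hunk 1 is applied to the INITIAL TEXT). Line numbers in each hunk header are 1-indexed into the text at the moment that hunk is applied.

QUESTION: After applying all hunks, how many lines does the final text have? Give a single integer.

Hunk 1: at line 1 remove [vfbsz,xjoy,ret] add [vsjfh,pcddx] -> 11 lines: ufyf vsjfh pcddx zuxv ltkab dlll oorh pwjb zmb mvhzs xqy
Hunk 2: at line 4 remove [dlll] add [wzwkr,qil,xvgij] -> 13 lines: ufyf vsjfh pcddx zuxv ltkab wzwkr qil xvgij oorh pwjb zmb mvhzs xqy
Hunk 3: at line 7 remove [oorh] add [rjqb,fnrsz] -> 14 lines: ufyf vsjfh pcddx zuxv ltkab wzwkr qil xvgij rjqb fnrsz pwjb zmb mvhzs xqy
Hunk 4: at line 9 remove [pwjb,zmb] add [twu] -> 13 lines: ufyf vsjfh pcddx zuxv ltkab wzwkr qil xvgij rjqb fnrsz twu mvhzs xqy
Final line count: 13

Answer: 13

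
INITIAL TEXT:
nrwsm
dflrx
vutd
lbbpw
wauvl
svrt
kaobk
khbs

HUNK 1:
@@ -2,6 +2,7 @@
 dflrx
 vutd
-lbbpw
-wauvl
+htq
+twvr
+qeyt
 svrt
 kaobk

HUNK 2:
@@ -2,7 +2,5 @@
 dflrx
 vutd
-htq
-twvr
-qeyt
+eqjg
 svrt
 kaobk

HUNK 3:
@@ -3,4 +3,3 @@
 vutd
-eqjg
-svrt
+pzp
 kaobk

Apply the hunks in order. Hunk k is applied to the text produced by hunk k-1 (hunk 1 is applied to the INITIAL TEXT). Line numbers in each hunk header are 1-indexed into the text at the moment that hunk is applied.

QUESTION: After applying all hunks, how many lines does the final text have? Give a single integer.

Hunk 1: at line 2 remove [lbbpw,wauvl] add [htq,twvr,qeyt] -> 9 lines: nrwsm dflrx vutd htq twvr qeyt svrt kaobk khbs
Hunk 2: at line 2 remove [htq,twvr,qeyt] add [eqjg] -> 7 lines: nrwsm dflrx vutd eqjg svrt kaobk khbs
Hunk 3: at line 3 remove [eqjg,svrt] add [pzp] -> 6 lines: nrwsm dflrx vutd pzp kaobk khbs
Final line count: 6

Answer: 6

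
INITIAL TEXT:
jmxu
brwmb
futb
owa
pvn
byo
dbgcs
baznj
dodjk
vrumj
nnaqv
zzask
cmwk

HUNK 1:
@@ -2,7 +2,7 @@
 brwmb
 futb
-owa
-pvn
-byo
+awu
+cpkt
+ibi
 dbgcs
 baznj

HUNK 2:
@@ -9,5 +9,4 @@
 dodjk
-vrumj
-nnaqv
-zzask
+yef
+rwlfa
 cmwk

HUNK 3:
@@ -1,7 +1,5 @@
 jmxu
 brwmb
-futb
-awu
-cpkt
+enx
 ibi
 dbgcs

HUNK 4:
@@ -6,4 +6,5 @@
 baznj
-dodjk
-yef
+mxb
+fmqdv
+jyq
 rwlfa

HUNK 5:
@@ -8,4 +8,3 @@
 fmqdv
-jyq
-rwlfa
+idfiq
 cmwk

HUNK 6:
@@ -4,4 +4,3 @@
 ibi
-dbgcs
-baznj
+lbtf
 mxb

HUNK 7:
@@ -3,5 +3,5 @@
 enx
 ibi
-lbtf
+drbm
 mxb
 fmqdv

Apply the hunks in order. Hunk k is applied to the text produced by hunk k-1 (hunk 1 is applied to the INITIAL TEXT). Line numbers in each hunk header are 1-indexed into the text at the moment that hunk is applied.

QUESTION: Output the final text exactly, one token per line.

Answer: jmxu
brwmb
enx
ibi
drbm
mxb
fmqdv
idfiq
cmwk

Derivation:
Hunk 1: at line 2 remove [owa,pvn,byo] add [awu,cpkt,ibi] -> 13 lines: jmxu brwmb futb awu cpkt ibi dbgcs baznj dodjk vrumj nnaqv zzask cmwk
Hunk 2: at line 9 remove [vrumj,nnaqv,zzask] add [yef,rwlfa] -> 12 lines: jmxu brwmb futb awu cpkt ibi dbgcs baznj dodjk yef rwlfa cmwk
Hunk 3: at line 1 remove [futb,awu,cpkt] add [enx] -> 10 lines: jmxu brwmb enx ibi dbgcs baznj dodjk yef rwlfa cmwk
Hunk 4: at line 6 remove [dodjk,yef] add [mxb,fmqdv,jyq] -> 11 lines: jmxu brwmb enx ibi dbgcs baznj mxb fmqdv jyq rwlfa cmwk
Hunk 5: at line 8 remove [jyq,rwlfa] add [idfiq] -> 10 lines: jmxu brwmb enx ibi dbgcs baznj mxb fmqdv idfiq cmwk
Hunk 6: at line 4 remove [dbgcs,baznj] add [lbtf] -> 9 lines: jmxu brwmb enx ibi lbtf mxb fmqdv idfiq cmwk
Hunk 7: at line 3 remove [lbtf] add [drbm] -> 9 lines: jmxu brwmb enx ibi drbm mxb fmqdv idfiq cmwk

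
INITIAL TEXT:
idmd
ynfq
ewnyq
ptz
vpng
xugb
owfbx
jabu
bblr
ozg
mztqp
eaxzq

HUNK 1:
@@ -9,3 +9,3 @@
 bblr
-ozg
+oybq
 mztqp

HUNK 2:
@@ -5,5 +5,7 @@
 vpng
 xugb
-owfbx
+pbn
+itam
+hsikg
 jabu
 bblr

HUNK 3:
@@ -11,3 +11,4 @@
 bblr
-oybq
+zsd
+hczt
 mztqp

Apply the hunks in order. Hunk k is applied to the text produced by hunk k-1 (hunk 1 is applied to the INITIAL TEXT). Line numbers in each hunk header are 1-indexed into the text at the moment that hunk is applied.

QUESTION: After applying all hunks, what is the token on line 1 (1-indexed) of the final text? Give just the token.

Hunk 1: at line 9 remove [ozg] add [oybq] -> 12 lines: idmd ynfq ewnyq ptz vpng xugb owfbx jabu bblr oybq mztqp eaxzq
Hunk 2: at line 5 remove [owfbx] add [pbn,itam,hsikg] -> 14 lines: idmd ynfq ewnyq ptz vpng xugb pbn itam hsikg jabu bblr oybq mztqp eaxzq
Hunk 3: at line 11 remove [oybq] add [zsd,hczt] -> 15 lines: idmd ynfq ewnyq ptz vpng xugb pbn itam hsikg jabu bblr zsd hczt mztqp eaxzq
Final line 1: idmd

Answer: idmd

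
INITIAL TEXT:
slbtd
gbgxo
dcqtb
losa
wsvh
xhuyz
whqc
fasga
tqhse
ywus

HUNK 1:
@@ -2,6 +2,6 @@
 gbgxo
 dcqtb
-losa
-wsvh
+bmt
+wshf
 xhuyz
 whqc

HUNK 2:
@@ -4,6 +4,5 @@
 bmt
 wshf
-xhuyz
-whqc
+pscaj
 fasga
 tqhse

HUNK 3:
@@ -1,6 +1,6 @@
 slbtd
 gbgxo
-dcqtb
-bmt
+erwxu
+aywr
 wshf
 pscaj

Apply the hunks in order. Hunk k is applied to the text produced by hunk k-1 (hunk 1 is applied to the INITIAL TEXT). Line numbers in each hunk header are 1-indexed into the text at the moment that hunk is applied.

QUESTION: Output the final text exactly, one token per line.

Answer: slbtd
gbgxo
erwxu
aywr
wshf
pscaj
fasga
tqhse
ywus

Derivation:
Hunk 1: at line 2 remove [losa,wsvh] add [bmt,wshf] -> 10 lines: slbtd gbgxo dcqtb bmt wshf xhuyz whqc fasga tqhse ywus
Hunk 2: at line 4 remove [xhuyz,whqc] add [pscaj] -> 9 lines: slbtd gbgxo dcqtb bmt wshf pscaj fasga tqhse ywus
Hunk 3: at line 1 remove [dcqtb,bmt] add [erwxu,aywr] -> 9 lines: slbtd gbgxo erwxu aywr wshf pscaj fasga tqhse ywus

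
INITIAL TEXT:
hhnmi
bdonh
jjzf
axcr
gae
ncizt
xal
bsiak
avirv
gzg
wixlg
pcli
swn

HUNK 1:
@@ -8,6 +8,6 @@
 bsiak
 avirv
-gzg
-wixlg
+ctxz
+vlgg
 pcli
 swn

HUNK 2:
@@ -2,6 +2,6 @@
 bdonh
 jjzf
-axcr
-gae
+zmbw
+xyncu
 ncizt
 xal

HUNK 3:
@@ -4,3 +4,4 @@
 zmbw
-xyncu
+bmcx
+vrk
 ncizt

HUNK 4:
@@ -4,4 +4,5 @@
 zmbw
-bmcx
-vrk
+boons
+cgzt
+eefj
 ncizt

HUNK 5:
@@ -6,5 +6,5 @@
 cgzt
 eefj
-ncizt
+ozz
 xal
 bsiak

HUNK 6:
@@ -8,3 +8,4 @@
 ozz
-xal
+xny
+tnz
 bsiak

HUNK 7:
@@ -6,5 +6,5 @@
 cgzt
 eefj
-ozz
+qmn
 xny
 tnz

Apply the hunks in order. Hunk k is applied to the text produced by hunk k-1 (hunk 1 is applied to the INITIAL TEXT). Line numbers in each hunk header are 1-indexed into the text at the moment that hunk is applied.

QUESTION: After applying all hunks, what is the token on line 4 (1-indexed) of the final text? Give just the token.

Hunk 1: at line 8 remove [gzg,wixlg] add [ctxz,vlgg] -> 13 lines: hhnmi bdonh jjzf axcr gae ncizt xal bsiak avirv ctxz vlgg pcli swn
Hunk 2: at line 2 remove [axcr,gae] add [zmbw,xyncu] -> 13 lines: hhnmi bdonh jjzf zmbw xyncu ncizt xal bsiak avirv ctxz vlgg pcli swn
Hunk 3: at line 4 remove [xyncu] add [bmcx,vrk] -> 14 lines: hhnmi bdonh jjzf zmbw bmcx vrk ncizt xal bsiak avirv ctxz vlgg pcli swn
Hunk 4: at line 4 remove [bmcx,vrk] add [boons,cgzt,eefj] -> 15 lines: hhnmi bdonh jjzf zmbw boons cgzt eefj ncizt xal bsiak avirv ctxz vlgg pcli swn
Hunk 5: at line 6 remove [ncizt] add [ozz] -> 15 lines: hhnmi bdonh jjzf zmbw boons cgzt eefj ozz xal bsiak avirv ctxz vlgg pcli swn
Hunk 6: at line 8 remove [xal] add [xny,tnz] -> 16 lines: hhnmi bdonh jjzf zmbw boons cgzt eefj ozz xny tnz bsiak avirv ctxz vlgg pcli swn
Hunk 7: at line 6 remove [ozz] add [qmn] -> 16 lines: hhnmi bdonh jjzf zmbw boons cgzt eefj qmn xny tnz bsiak avirv ctxz vlgg pcli swn
Final line 4: zmbw

Answer: zmbw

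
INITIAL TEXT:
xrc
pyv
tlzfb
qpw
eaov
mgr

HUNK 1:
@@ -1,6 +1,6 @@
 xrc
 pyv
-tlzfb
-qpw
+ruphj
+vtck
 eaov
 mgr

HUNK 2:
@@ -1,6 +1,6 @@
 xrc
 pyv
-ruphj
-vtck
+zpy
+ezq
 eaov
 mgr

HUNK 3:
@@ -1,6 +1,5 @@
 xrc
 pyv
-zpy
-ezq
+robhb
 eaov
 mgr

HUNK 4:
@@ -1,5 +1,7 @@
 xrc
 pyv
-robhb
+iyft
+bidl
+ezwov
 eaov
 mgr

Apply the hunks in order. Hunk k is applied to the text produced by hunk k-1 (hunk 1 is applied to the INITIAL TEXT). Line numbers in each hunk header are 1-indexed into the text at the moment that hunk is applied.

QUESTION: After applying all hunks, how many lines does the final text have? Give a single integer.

Answer: 7

Derivation:
Hunk 1: at line 1 remove [tlzfb,qpw] add [ruphj,vtck] -> 6 lines: xrc pyv ruphj vtck eaov mgr
Hunk 2: at line 1 remove [ruphj,vtck] add [zpy,ezq] -> 6 lines: xrc pyv zpy ezq eaov mgr
Hunk 3: at line 1 remove [zpy,ezq] add [robhb] -> 5 lines: xrc pyv robhb eaov mgr
Hunk 4: at line 1 remove [robhb] add [iyft,bidl,ezwov] -> 7 lines: xrc pyv iyft bidl ezwov eaov mgr
Final line count: 7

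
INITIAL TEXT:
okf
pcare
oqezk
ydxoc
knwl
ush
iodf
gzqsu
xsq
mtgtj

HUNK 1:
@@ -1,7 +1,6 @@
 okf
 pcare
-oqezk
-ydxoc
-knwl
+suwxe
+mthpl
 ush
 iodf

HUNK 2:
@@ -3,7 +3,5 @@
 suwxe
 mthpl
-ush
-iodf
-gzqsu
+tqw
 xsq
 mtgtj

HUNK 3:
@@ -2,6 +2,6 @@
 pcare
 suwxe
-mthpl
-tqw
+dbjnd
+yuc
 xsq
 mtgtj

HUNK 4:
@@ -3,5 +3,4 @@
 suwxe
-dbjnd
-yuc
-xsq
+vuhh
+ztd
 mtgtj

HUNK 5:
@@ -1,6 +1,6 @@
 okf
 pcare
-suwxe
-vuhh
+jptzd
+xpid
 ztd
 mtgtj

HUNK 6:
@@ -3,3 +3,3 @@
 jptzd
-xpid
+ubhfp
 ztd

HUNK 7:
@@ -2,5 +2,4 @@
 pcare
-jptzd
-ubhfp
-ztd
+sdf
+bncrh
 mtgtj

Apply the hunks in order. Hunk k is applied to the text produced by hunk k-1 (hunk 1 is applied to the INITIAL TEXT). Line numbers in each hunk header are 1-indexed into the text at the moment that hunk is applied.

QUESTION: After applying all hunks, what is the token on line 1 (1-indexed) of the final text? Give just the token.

Answer: okf

Derivation:
Hunk 1: at line 1 remove [oqezk,ydxoc,knwl] add [suwxe,mthpl] -> 9 lines: okf pcare suwxe mthpl ush iodf gzqsu xsq mtgtj
Hunk 2: at line 3 remove [ush,iodf,gzqsu] add [tqw] -> 7 lines: okf pcare suwxe mthpl tqw xsq mtgtj
Hunk 3: at line 2 remove [mthpl,tqw] add [dbjnd,yuc] -> 7 lines: okf pcare suwxe dbjnd yuc xsq mtgtj
Hunk 4: at line 3 remove [dbjnd,yuc,xsq] add [vuhh,ztd] -> 6 lines: okf pcare suwxe vuhh ztd mtgtj
Hunk 5: at line 1 remove [suwxe,vuhh] add [jptzd,xpid] -> 6 lines: okf pcare jptzd xpid ztd mtgtj
Hunk 6: at line 3 remove [xpid] add [ubhfp] -> 6 lines: okf pcare jptzd ubhfp ztd mtgtj
Hunk 7: at line 2 remove [jptzd,ubhfp,ztd] add [sdf,bncrh] -> 5 lines: okf pcare sdf bncrh mtgtj
Final line 1: okf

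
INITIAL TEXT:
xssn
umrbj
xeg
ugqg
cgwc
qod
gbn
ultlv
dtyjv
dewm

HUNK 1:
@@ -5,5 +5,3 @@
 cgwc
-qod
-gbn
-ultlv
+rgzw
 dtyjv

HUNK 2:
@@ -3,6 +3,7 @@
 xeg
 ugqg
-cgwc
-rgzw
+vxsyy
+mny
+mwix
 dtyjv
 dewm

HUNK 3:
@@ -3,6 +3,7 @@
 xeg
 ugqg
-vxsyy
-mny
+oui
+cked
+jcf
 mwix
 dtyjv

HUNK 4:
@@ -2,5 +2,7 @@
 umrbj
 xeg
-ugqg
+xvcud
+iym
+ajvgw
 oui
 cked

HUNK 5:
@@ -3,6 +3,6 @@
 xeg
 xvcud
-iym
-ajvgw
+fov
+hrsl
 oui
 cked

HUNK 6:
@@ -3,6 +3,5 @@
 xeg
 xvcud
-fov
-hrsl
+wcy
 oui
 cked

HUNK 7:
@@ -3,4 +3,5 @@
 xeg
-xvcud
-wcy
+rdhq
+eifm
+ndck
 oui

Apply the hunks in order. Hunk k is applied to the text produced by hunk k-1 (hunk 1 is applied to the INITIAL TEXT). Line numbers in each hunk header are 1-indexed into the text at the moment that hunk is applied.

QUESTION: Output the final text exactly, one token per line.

Answer: xssn
umrbj
xeg
rdhq
eifm
ndck
oui
cked
jcf
mwix
dtyjv
dewm

Derivation:
Hunk 1: at line 5 remove [qod,gbn,ultlv] add [rgzw] -> 8 lines: xssn umrbj xeg ugqg cgwc rgzw dtyjv dewm
Hunk 2: at line 3 remove [cgwc,rgzw] add [vxsyy,mny,mwix] -> 9 lines: xssn umrbj xeg ugqg vxsyy mny mwix dtyjv dewm
Hunk 3: at line 3 remove [vxsyy,mny] add [oui,cked,jcf] -> 10 lines: xssn umrbj xeg ugqg oui cked jcf mwix dtyjv dewm
Hunk 4: at line 2 remove [ugqg] add [xvcud,iym,ajvgw] -> 12 lines: xssn umrbj xeg xvcud iym ajvgw oui cked jcf mwix dtyjv dewm
Hunk 5: at line 3 remove [iym,ajvgw] add [fov,hrsl] -> 12 lines: xssn umrbj xeg xvcud fov hrsl oui cked jcf mwix dtyjv dewm
Hunk 6: at line 3 remove [fov,hrsl] add [wcy] -> 11 lines: xssn umrbj xeg xvcud wcy oui cked jcf mwix dtyjv dewm
Hunk 7: at line 3 remove [xvcud,wcy] add [rdhq,eifm,ndck] -> 12 lines: xssn umrbj xeg rdhq eifm ndck oui cked jcf mwix dtyjv dewm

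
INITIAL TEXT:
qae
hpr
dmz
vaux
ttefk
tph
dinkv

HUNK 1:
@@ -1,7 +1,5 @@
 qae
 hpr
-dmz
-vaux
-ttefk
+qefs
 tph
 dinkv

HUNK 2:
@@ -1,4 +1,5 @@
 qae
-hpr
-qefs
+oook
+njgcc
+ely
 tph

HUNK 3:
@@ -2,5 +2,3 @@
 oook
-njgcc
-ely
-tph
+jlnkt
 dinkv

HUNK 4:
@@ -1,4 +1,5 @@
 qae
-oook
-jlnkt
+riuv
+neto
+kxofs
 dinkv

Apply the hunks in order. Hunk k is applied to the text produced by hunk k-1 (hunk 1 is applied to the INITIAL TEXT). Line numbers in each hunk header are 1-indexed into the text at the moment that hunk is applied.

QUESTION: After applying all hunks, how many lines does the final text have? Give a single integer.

Answer: 5

Derivation:
Hunk 1: at line 1 remove [dmz,vaux,ttefk] add [qefs] -> 5 lines: qae hpr qefs tph dinkv
Hunk 2: at line 1 remove [hpr,qefs] add [oook,njgcc,ely] -> 6 lines: qae oook njgcc ely tph dinkv
Hunk 3: at line 2 remove [njgcc,ely,tph] add [jlnkt] -> 4 lines: qae oook jlnkt dinkv
Hunk 4: at line 1 remove [oook,jlnkt] add [riuv,neto,kxofs] -> 5 lines: qae riuv neto kxofs dinkv
Final line count: 5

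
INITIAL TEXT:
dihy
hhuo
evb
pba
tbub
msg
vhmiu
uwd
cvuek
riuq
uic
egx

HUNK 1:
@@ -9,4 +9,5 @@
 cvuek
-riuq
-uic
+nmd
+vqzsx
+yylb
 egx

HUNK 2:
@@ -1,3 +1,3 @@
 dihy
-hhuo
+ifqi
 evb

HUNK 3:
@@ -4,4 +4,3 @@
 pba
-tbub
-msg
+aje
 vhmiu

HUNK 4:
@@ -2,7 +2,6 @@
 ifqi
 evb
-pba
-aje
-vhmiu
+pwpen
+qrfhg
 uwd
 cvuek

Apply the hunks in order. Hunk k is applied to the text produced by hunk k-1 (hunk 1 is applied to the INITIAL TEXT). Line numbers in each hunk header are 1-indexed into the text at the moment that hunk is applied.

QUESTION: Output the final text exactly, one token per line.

Answer: dihy
ifqi
evb
pwpen
qrfhg
uwd
cvuek
nmd
vqzsx
yylb
egx

Derivation:
Hunk 1: at line 9 remove [riuq,uic] add [nmd,vqzsx,yylb] -> 13 lines: dihy hhuo evb pba tbub msg vhmiu uwd cvuek nmd vqzsx yylb egx
Hunk 2: at line 1 remove [hhuo] add [ifqi] -> 13 lines: dihy ifqi evb pba tbub msg vhmiu uwd cvuek nmd vqzsx yylb egx
Hunk 3: at line 4 remove [tbub,msg] add [aje] -> 12 lines: dihy ifqi evb pba aje vhmiu uwd cvuek nmd vqzsx yylb egx
Hunk 4: at line 2 remove [pba,aje,vhmiu] add [pwpen,qrfhg] -> 11 lines: dihy ifqi evb pwpen qrfhg uwd cvuek nmd vqzsx yylb egx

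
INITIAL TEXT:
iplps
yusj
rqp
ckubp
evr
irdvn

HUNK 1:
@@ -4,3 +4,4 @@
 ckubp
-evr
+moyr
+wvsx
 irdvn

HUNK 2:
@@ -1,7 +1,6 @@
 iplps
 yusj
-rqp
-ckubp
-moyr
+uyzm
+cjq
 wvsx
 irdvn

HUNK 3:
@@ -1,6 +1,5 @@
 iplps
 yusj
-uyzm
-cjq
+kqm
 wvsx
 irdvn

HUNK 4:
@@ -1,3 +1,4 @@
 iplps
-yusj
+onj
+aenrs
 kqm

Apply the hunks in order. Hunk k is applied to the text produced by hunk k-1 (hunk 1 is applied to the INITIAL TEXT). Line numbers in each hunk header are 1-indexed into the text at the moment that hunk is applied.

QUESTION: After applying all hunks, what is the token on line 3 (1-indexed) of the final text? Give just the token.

Hunk 1: at line 4 remove [evr] add [moyr,wvsx] -> 7 lines: iplps yusj rqp ckubp moyr wvsx irdvn
Hunk 2: at line 1 remove [rqp,ckubp,moyr] add [uyzm,cjq] -> 6 lines: iplps yusj uyzm cjq wvsx irdvn
Hunk 3: at line 1 remove [uyzm,cjq] add [kqm] -> 5 lines: iplps yusj kqm wvsx irdvn
Hunk 4: at line 1 remove [yusj] add [onj,aenrs] -> 6 lines: iplps onj aenrs kqm wvsx irdvn
Final line 3: aenrs

Answer: aenrs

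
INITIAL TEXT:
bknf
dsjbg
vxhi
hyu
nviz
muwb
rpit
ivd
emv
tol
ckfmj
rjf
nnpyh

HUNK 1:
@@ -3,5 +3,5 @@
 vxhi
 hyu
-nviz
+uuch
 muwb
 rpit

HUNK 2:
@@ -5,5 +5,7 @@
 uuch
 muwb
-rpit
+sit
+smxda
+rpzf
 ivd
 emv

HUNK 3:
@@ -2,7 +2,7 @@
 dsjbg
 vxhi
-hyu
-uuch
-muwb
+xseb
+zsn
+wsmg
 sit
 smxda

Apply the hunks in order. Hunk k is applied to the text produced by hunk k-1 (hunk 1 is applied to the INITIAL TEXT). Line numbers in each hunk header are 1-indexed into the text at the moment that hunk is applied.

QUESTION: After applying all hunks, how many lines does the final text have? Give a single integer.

Hunk 1: at line 3 remove [nviz] add [uuch] -> 13 lines: bknf dsjbg vxhi hyu uuch muwb rpit ivd emv tol ckfmj rjf nnpyh
Hunk 2: at line 5 remove [rpit] add [sit,smxda,rpzf] -> 15 lines: bknf dsjbg vxhi hyu uuch muwb sit smxda rpzf ivd emv tol ckfmj rjf nnpyh
Hunk 3: at line 2 remove [hyu,uuch,muwb] add [xseb,zsn,wsmg] -> 15 lines: bknf dsjbg vxhi xseb zsn wsmg sit smxda rpzf ivd emv tol ckfmj rjf nnpyh
Final line count: 15

Answer: 15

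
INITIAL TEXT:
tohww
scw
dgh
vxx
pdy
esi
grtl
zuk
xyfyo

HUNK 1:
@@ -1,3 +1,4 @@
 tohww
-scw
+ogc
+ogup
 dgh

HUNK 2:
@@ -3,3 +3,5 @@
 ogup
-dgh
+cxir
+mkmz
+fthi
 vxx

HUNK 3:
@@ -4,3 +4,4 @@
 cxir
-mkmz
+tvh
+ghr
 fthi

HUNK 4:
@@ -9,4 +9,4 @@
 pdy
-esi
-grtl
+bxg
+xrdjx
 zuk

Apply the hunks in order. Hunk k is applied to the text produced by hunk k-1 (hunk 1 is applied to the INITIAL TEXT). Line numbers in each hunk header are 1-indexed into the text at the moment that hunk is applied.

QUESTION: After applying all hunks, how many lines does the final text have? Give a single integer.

Hunk 1: at line 1 remove [scw] add [ogc,ogup] -> 10 lines: tohww ogc ogup dgh vxx pdy esi grtl zuk xyfyo
Hunk 2: at line 3 remove [dgh] add [cxir,mkmz,fthi] -> 12 lines: tohww ogc ogup cxir mkmz fthi vxx pdy esi grtl zuk xyfyo
Hunk 3: at line 4 remove [mkmz] add [tvh,ghr] -> 13 lines: tohww ogc ogup cxir tvh ghr fthi vxx pdy esi grtl zuk xyfyo
Hunk 4: at line 9 remove [esi,grtl] add [bxg,xrdjx] -> 13 lines: tohww ogc ogup cxir tvh ghr fthi vxx pdy bxg xrdjx zuk xyfyo
Final line count: 13

Answer: 13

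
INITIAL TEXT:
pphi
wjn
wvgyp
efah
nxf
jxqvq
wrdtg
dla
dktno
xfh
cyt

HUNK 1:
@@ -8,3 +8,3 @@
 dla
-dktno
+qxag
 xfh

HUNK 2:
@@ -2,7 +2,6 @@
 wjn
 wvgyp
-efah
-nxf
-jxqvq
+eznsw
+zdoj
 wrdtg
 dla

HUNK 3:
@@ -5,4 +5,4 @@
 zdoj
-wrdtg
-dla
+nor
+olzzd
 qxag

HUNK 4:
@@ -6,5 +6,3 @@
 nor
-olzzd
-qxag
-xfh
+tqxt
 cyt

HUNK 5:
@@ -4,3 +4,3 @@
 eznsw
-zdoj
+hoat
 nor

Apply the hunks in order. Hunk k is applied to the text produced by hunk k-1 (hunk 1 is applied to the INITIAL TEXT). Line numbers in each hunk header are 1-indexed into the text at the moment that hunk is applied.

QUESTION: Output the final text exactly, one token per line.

Answer: pphi
wjn
wvgyp
eznsw
hoat
nor
tqxt
cyt

Derivation:
Hunk 1: at line 8 remove [dktno] add [qxag] -> 11 lines: pphi wjn wvgyp efah nxf jxqvq wrdtg dla qxag xfh cyt
Hunk 2: at line 2 remove [efah,nxf,jxqvq] add [eznsw,zdoj] -> 10 lines: pphi wjn wvgyp eznsw zdoj wrdtg dla qxag xfh cyt
Hunk 3: at line 5 remove [wrdtg,dla] add [nor,olzzd] -> 10 lines: pphi wjn wvgyp eznsw zdoj nor olzzd qxag xfh cyt
Hunk 4: at line 6 remove [olzzd,qxag,xfh] add [tqxt] -> 8 lines: pphi wjn wvgyp eznsw zdoj nor tqxt cyt
Hunk 5: at line 4 remove [zdoj] add [hoat] -> 8 lines: pphi wjn wvgyp eznsw hoat nor tqxt cyt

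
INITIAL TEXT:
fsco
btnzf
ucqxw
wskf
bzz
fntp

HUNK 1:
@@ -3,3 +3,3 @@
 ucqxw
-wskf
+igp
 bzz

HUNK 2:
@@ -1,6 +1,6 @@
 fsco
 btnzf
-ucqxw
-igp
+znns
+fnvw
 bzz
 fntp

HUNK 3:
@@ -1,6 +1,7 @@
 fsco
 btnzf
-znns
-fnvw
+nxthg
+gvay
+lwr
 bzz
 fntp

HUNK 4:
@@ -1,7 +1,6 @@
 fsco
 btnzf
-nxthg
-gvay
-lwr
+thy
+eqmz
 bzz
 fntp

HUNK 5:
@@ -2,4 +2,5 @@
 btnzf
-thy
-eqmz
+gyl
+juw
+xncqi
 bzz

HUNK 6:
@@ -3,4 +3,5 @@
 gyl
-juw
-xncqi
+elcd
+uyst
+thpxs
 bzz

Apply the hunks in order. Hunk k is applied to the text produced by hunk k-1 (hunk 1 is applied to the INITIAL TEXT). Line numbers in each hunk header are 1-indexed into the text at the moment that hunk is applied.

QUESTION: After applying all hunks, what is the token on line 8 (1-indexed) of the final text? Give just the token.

Hunk 1: at line 3 remove [wskf] add [igp] -> 6 lines: fsco btnzf ucqxw igp bzz fntp
Hunk 2: at line 1 remove [ucqxw,igp] add [znns,fnvw] -> 6 lines: fsco btnzf znns fnvw bzz fntp
Hunk 3: at line 1 remove [znns,fnvw] add [nxthg,gvay,lwr] -> 7 lines: fsco btnzf nxthg gvay lwr bzz fntp
Hunk 4: at line 1 remove [nxthg,gvay,lwr] add [thy,eqmz] -> 6 lines: fsco btnzf thy eqmz bzz fntp
Hunk 5: at line 2 remove [thy,eqmz] add [gyl,juw,xncqi] -> 7 lines: fsco btnzf gyl juw xncqi bzz fntp
Hunk 6: at line 3 remove [juw,xncqi] add [elcd,uyst,thpxs] -> 8 lines: fsco btnzf gyl elcd uyst thpxs bzz fntp
Final line 8: fntp

Answer: fntp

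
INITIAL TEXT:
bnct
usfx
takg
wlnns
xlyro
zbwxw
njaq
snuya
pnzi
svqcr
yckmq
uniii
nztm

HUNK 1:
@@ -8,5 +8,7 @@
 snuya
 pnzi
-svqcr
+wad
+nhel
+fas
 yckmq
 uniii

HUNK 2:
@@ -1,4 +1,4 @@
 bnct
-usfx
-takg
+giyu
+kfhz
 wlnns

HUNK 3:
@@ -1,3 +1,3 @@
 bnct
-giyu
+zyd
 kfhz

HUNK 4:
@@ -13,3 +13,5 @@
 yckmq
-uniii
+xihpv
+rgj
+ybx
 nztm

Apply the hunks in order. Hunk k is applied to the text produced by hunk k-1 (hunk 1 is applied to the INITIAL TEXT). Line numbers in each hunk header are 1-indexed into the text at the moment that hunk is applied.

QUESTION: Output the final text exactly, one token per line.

Answer: bnct
zyd
kfhz
wlnns
xlyro
zbwxw
njaq
snuya
pnzi
wad
nhel
fas
yckmq
xihpv
rgj
ybx
nztm

Derivation:
Hunk 1: at line 8 remove [svqcr] add [wad,nhel,fas] -> 15 lines: bnct usfx takg wlnns xlyro zbwxw njaq snuya pnzi wad nhel fas yckmq uniii nztm
Hunk 2: at line 1 remove [usfx,takg] add [giyu,kfhz] -> 15 lines: bnct giyu kfhz wlnns xlyro zbwxw njaq snuya pnzi wad nhel fas yckmq uniii nztm
Hunk 3: at line 1 remove [giyu] add [zyd] -> 15 lines: bnct zyd kfhz wlnns xlyro zbwxw njaq snuya pnzi wad nhel fas yckmq uniii nztm
Hunk 4: at line 13 remove [uniii] add [xihpv,rgj,ybx] -> 17 lines: bnct zyd kfhz wlnns xlyro zbwxw njaq snuya pnzi wad nhel fas yckmq xihpv rgj ybx nztm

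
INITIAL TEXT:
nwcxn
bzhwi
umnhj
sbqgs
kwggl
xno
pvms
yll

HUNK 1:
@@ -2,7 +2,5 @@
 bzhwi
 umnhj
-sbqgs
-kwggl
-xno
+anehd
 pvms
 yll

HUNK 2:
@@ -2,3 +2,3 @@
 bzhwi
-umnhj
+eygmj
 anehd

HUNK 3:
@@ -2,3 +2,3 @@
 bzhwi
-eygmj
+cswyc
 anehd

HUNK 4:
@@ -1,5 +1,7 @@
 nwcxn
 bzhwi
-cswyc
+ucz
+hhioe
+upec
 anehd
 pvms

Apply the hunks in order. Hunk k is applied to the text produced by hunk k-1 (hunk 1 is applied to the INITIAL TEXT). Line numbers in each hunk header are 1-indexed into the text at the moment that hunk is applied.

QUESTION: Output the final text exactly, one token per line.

Hunk 1: at line 2 remove [sbqgs,kwggl,xno] add [anehd] -> 6 lines: nwcxn bzhwi umnhj anehd pvms yll
Hunk 2: at line 2 remove [umnhj] add [eygmj] -> 6 lines: nwcxn bzhwi eygmj anehd pvms yll
Hunk 3: at line 2 remove [eygmj] add [cswyc] -> 6 lines: nwcxn bzhwi cswyc anehd pvms yll
Hunk 4: at line 1 remove [cswyc] add [ucz,hhioe,upec] -> 8 lines: nwcxn bzhwi ucz hhioe upec anehd pvms yll

Answer: nwcxn
bzhwi
ucz
hhioe
upec
anehd
pvms
yll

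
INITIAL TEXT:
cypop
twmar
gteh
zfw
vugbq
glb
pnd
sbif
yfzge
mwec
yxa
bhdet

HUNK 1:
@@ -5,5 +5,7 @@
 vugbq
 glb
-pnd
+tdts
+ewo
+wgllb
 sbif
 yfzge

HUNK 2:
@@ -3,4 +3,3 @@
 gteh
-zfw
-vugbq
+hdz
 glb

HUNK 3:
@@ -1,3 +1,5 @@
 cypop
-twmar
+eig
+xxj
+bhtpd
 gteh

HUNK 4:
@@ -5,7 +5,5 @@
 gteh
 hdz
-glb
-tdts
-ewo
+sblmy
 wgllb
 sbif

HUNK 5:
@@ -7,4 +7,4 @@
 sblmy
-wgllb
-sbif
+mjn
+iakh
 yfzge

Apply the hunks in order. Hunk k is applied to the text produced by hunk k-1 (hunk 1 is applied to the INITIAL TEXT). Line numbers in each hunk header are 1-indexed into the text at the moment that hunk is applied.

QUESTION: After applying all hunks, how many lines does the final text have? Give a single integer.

Hunk 1: at line 5 remove [pnd] add [tdts,ewo,wgllb] -> 14 lines: cypop twmar gteh zfw vugbq glb tdts ewo wgllb sbif yfzge mwec yxa bhdet
Hunk 2: at line 3 remove [zfw,vugbq] add [hdz] -> 13 lines: cypop twmar gteh hdz glb tdts ewo wgllb sbif yfzge mwec yxa bhdet
Hunk 3: at line 1 remove [twmar] add [eig,xxj,bhtpd] -> 15 lines: cypop eig xxj bhtpd gteh hdz glb tdts ewo wgllb sbif yfzge mwec yxa bhdet
Hunk 4: at line 5 remove [glb,tdts,ewo] add [sblmy] -> 13 lines: cypop eig xxj bhtpd gteh hdz sblmy wgllb sbif yfzge mwec yxa bhdet
Hunk 5: at line 7 remove [wgllb,sbif] add [mjn,iakh] -> 13 lines: cypop eig xxj bhtpd gteh hdz sblmy mjn iakh yfzge mwec yxa bhdet
Final line count: 13

Answer: 13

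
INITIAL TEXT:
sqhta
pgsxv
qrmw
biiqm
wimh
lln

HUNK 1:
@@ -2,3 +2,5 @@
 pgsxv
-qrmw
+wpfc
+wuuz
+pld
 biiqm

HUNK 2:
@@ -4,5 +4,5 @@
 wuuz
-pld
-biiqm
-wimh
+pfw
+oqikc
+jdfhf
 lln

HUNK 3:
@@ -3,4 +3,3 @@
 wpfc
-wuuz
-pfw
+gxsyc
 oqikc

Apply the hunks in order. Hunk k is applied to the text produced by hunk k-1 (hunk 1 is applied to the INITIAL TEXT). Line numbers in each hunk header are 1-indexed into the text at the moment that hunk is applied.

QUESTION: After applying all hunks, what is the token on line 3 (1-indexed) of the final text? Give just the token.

Hunk 1: at line 2 remove [qrmw] add [wpfc,wuuz,pld] -> 8 lines: sqhta pgsxv wpfc wuuz pld biiqm wimh lln
Hunk 2: at line 4 remove [pld,biiqm,wimh] add [pfw,oqikc,jdfhf] -> 8 lines: sqhta pgsxv wpfc wuuz pfw oqikc jdfhf lln
Hunk 3: at line 3 remove [wuuz,pfw] add [gxsyc] -> 7 lines: sqhta pgsxv wpfc gxsyc oqikc jdfhf lln
Final line 3: wpfc

Answer: wpfc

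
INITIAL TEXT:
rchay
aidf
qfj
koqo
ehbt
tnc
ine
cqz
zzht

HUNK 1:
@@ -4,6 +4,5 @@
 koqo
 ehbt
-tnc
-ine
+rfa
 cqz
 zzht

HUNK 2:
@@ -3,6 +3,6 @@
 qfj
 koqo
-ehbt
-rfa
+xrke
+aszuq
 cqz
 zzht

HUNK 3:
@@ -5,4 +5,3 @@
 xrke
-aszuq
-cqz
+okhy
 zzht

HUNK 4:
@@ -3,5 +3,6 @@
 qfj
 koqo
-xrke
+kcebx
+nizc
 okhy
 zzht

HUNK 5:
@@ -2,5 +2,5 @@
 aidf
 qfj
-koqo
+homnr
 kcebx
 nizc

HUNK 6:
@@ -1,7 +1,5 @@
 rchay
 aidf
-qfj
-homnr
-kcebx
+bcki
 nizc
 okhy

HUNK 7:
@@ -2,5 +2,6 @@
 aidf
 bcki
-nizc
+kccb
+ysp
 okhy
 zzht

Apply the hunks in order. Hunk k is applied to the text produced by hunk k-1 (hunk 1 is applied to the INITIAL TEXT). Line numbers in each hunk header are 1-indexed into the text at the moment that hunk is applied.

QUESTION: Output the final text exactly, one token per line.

Hunk 1: at line 4 remove [tnc,ine] add [rfa] -> 8 lines: rchay aidf qfj koqo ehbt rfa cqz zzht
Hunk 2: at line 3 remove [ehbt,rfa] add [xrke,aszuq] -> 8 lines: rchay aidf qfj koqo xrke aszuq cqz zzht
Hunk 3: at line 5 remove [aszuq,cqz] add [okhy] -> 7 lines: rchay aidf qfj koqo xrke okhy zzht
Hunk 4: at line 3 remove [xrke] add [kcebx,nizc] -> 8 lines: rchay aidf qfj koqo kcebx nizc okhy zzht
Hunk 5: at line 2 remove [koqo] add [homnr] -> 8 lines: rchay aidf qfj homnr kcebx nizc okhy zzht
Hunk 6: at line 1 remove [qfj,homnr,kcebx] add [bcki] -> 6 lines: rchay aidf bcki nizc okhy zzht
Hunk 7: at line 2 remove [nizc] add [kccb,ysp] -> 7 lines: rchay aidf bcki kccb ysp okhy zzht

Answer: rchay
aidf
bcki
kccb
ysp
okhy
zzht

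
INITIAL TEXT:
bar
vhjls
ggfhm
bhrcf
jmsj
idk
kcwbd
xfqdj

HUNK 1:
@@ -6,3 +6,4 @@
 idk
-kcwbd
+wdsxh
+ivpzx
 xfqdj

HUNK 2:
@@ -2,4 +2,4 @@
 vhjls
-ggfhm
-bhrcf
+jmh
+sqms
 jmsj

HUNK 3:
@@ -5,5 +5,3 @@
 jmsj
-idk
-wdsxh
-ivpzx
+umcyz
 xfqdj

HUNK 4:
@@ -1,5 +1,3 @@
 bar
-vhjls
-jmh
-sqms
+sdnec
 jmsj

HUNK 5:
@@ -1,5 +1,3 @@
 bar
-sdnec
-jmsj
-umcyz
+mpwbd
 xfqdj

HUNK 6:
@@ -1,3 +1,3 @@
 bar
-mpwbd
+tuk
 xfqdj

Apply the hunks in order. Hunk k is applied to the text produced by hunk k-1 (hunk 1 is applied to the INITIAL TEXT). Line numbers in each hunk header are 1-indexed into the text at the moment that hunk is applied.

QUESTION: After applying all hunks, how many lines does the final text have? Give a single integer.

Hunk 1: at line 6 remove [kcwbd] add [wdsxh,ivpzx] -> 9 lines: bar vhjls ggfhm bhrcf jmsj idk wdsxh ivpzx xfqdj
Hunk 2: at line 2 remove [ggfhm,bhrcf] add [jmh,sqms] -> 9 lines: bar vhjls jmh sqms jmsj idk wdsxh ivpzx xfqdj
Hunk 3: at line 5 remove [idk,wdsxh,ivpzx] add [umcyz] -> 7 lines: bar vhjls jmh sqms jmsj umcyz xfqdj
Hunk 4: at line 1 remove [vhjls,jmh,sqms] add [sdnec] -> 5 lines: bar sdnec jmsj umcyz xfqdj
Hunk 5: at line 1 remove [sdnec,jmsj,umcyz] add [mpwbd] -> 3 lines: bar mpwbd xfqdj
Hunk 6: at line 1 remove [mpwbd] add [tuk] -> 3 lines: bar tuk xfqdj
Final line count: 3

Answer: 3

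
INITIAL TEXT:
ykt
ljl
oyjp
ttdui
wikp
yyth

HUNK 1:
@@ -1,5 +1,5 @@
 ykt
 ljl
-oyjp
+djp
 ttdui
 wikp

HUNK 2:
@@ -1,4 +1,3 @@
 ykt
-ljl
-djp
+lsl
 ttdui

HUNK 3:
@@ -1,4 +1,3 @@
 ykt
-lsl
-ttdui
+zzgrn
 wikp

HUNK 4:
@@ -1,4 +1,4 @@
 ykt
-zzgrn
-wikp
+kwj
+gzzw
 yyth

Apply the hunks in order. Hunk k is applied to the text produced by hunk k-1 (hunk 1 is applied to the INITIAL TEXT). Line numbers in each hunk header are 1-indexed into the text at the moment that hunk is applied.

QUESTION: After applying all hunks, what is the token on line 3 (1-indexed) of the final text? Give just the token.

Hunk 1: at line 1 remove [oyjp] add [djp] -> 6 lines: ykt ljl djp ttdui wikp yyth
Hunk 2: at line 1 remove [ljl,djp] add [lsl] -> 5 lines: ykt lsl ttdui wikp yyth
Hunk 3: at line 1 remove [lsl,ttdui] add [zzgrn] -> 4 lines: ykt zzgrn wikp yyth
Hunk 4: at line 1 remove [zzgrn,wikp] add [kwj,gzzw] -> 4 lines: ykt kwj gzzw yyth
Final line 3: gzzw

Answer: gzzw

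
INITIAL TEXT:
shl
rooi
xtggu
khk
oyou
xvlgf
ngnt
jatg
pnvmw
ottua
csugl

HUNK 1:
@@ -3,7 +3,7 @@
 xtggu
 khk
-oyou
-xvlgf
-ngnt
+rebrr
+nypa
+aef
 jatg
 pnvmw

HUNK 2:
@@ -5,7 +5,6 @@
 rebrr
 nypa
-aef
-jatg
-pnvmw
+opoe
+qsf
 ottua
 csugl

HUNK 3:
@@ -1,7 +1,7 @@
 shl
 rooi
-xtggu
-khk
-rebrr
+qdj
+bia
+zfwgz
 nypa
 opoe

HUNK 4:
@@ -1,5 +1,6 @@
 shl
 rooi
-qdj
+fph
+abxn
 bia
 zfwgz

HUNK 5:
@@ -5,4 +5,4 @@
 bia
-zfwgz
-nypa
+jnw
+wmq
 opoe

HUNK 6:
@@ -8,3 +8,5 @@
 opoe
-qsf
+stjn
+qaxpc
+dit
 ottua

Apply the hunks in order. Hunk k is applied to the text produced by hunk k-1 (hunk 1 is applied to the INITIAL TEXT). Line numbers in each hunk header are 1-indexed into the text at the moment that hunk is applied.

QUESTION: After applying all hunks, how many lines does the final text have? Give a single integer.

Answer: 13

Derivation:
Hunk 1: at line 3 remove [oyou,xvlgf,ngnt] add [rebrr,nypa,aef] -> 11 lines: shl rooi xtggu khk rebrr nypa aef jatg pnvmw ottua csugl
Hunk 2: at line 5 remove [aef,jatg,pnvmw] add [opoe,qsf] -> 10 lines: shl rooi xtggu khk rebrr nypa opoe qsf ottua csugl
Hunk 3: at line 1 remove [xtggu,khk,rebrr] add [qdj,bia,zfwgz] -> 10 lines: shl rooi qdj bia zfwgz nypa opoe qsf ottua csugl
Hunk 4: at line 1 remove [qdj] add [fph,abxn] -> 11 lines: shl rooi fph abxn bia zfwgz nypa opoe qsf ottua csugl
Hunk 5: at line 5 remove [zfwgz,nypa] add [jnw,wmq] -> 11 lines: shl rooi fph abxn bia jnw wmq opoe qsf ottua csugl
Hunk 6: at line 8 remove [qsf] add [stjn,qaxpc,dit] -> 13 lines: shl rooi fph abxn bia jnw wmq opoe stjn qaxpc dit ottua csugl
Final line count: 13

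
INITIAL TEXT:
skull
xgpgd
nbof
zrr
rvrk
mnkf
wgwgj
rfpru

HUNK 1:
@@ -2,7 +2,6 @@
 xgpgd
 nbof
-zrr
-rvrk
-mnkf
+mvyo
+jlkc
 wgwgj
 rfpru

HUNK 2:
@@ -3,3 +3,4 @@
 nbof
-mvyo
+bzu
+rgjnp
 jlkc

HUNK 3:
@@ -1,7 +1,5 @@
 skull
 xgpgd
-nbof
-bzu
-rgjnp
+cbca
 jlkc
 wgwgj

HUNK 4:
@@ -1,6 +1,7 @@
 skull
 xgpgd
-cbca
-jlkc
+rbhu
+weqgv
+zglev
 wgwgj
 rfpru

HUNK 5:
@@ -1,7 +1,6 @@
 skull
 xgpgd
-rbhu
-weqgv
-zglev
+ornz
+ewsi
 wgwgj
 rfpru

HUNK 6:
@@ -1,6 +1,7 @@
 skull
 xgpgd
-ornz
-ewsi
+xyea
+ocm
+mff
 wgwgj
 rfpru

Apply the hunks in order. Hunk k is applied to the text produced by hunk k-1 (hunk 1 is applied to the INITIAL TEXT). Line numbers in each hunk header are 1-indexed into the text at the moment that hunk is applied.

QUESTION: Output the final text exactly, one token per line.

Hunk 1: at line 2 remove [zrr,rvrk,mnkf] add [mvyo,jlkc] -> 7 lines: skull xgpgd nbof mvyo jlkc wgwgj rfpru
Hunk 2: at line 3 remove [mvyo] add [bzu,rgjnp] -> 8 lines: skull xgpgd nbof bzu rgjnp jlkc wgwgj rfpru
Hunk 3: at line 1 remove [nbof,bzu,rgjnp] add [cbca] -> 6 lines: skull xgpgd cbca jlkc wgwgj rfpru
Hunk 4: at line 1 remove [cbca,jlkc] add [rbhu,weqgv,zglev] -> 7 lines: skull xgpgd rbhu weqgv zglev wgwgj rfpru
Hunk 5: at line 1 remove [rbhu,weqgv,zglev] add [ornz,ewsi] -> 6 lines: skull xgpgd ornz ewsi wgwgj rfpru
Hunk 6: at line 1 remove [ornz,ewsi] add [xyea,ocm,mff] -> 7 lines: skull xgpgd xyea ocm mff wgwgj rfpru

Answer: skull
xgpgd
xyea
ocm
mff
wgwgj
rfpru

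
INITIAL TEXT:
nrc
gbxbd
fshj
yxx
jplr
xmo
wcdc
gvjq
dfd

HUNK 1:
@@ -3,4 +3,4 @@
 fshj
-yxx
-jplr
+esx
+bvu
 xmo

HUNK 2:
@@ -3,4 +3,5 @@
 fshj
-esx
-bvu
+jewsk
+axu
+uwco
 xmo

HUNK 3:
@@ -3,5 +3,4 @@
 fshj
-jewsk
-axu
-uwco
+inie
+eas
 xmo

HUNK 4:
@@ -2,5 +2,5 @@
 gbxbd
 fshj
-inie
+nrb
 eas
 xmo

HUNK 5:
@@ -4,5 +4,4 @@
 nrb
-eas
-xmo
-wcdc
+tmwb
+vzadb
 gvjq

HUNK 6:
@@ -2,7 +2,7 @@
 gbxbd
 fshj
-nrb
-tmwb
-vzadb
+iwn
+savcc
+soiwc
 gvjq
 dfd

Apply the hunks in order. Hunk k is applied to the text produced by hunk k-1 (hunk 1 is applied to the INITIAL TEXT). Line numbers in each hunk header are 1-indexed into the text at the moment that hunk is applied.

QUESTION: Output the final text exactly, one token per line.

Hunk 1: at line 3 remove [yxx,jplr] add [esx,bvu] -> 9 lines: nrc gbxbd fshj esx bvu xmo wcdc gvjq dfd
Hunk 2: at line 3 remove [esx,bvu] add [jewsk,axu,uwco] -> 10 lines: nrc gbxbd fshj jewsk axu uwco xmo wcdc gvjq dfd
Hunk 3: at line 3 remove [jewsk,axu,uwco] add [inie,eas] -> 9 lines: nrc gbxbd fshj inie eas xmo wcdc gvjq dfd
Hunk 4: at line 2 remove [inie] add [nrb] -> 9 lines: nrc gbxbd fshj nrb eas xmo wcdc gvjq dfd
Hunk 5: at line 4 remove [eas,xmo,wcdc] add [tmwb,vzadb] -> 8 lines: nrc gbxbd fshj nrb tmwb vzadb gvjq dfd
Hunk 6: at line 2 remove [nrb,tmwb,vzadb] add [iwn,savcc,soiwc] -> 8 lines: nrc gbxbd fshj iwn savcc soiwc gvjq dfd

Answer: nrc
gbxbd
fshj
iwn
savcc
soiwc
gvjq
dfd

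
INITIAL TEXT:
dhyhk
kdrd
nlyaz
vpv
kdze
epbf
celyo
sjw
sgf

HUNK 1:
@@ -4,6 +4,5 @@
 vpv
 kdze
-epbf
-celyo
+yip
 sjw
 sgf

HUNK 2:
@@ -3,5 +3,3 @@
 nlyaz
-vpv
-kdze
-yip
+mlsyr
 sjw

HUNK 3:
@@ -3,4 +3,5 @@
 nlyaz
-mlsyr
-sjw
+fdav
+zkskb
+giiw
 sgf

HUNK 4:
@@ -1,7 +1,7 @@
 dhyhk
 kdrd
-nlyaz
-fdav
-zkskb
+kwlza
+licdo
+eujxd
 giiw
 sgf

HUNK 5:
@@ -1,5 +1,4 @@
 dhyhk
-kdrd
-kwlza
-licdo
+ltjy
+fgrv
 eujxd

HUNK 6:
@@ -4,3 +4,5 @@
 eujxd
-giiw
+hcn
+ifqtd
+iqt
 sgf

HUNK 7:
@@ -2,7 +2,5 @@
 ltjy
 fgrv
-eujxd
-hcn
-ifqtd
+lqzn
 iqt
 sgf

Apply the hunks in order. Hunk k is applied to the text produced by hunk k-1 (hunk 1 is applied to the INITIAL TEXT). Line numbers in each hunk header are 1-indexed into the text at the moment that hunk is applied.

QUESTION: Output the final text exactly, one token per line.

Answer: dhyhk
ltjy
fgrv
lqzn
iqt
sgf

Derivation:
Hunk 1: at line 4 remove [epbf,celyo] add [yip] -> 8 lines: dhyhk kdrd nlyaz vpv kdze yip sjw sgf
Hunk 2: at line 3 remove [vpv,kdze,yip] add [mlsyr] -> 6 lines: dhyhk kdrd nlyaz mlsyr sjw sgf
Hunk 3: at line 3 remove [mlsyr,sjw] add [fdav,zkskb,giiw] -> 7 lines: dhyhk kdrd nlyaz fdav zkskb giiw sgf
Hunk 4: at line 1 remove [nlyaz,fdav,zkskb] add [kwlza,licdo,eujxd] -> 7 lines: dhyhk kdrd kwlza licdo eujxd giiw sgf
Hunk 5: at line 1 remove [kdrd,kwlza,licdo] add [ltjy,fgrv] -> 6 lines: dhyhk ltjy fgrv eujxd giiw sgf
Hunk 6: at line 4 remove [giiw] add [hcn,ifqtd,iqt] -> 8 lines: dhyhk ltjy fgrv eujxd hcn ifqtd iqt sgf
Hunk 7: at line 2 remove [eujxd,hcn,ifqtd] add [lqzn] -> 6 lines: dhyhk ltjy fgrv lqzn iqt sgf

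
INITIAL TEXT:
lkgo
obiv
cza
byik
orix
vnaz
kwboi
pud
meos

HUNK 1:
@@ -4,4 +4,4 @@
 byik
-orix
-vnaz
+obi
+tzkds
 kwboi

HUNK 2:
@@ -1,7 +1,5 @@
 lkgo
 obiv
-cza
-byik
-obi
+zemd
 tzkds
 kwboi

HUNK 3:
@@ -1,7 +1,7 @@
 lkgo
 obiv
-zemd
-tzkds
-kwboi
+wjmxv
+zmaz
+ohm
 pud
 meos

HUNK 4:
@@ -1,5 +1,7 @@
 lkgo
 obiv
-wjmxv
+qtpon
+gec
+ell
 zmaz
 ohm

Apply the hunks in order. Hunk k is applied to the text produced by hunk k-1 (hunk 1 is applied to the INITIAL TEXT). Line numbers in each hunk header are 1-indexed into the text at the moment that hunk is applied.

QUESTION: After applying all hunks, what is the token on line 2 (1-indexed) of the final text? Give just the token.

Answer: obiv

Derivation:
Hunk 1: at line 4 remove [orix,vnaz] add [obi,tzkds] -> 9 lines: lkgo obiv cza byik obi tzkds kwboi pud meos
Hunk 2: at line 1 remove [cza,byik,obi] add [zemd] -> 7 lines: lkgo obiv zemd tzkds kwboi pud meos
Hunk 3: at line 1 remove [zemd,tzkds,kwboi] add [wjmxv,zmaz,ohm] -> 7 lines: lkgo obiv wjmxv zmaz ohm pud meos
Hunk 4: at line 1 remove [wjmxv] add [qtpon,gec,ell] -> 9 lines: lkgo obiv qtpon gec ell zmaz ohm pud meos
Final line 2: obiv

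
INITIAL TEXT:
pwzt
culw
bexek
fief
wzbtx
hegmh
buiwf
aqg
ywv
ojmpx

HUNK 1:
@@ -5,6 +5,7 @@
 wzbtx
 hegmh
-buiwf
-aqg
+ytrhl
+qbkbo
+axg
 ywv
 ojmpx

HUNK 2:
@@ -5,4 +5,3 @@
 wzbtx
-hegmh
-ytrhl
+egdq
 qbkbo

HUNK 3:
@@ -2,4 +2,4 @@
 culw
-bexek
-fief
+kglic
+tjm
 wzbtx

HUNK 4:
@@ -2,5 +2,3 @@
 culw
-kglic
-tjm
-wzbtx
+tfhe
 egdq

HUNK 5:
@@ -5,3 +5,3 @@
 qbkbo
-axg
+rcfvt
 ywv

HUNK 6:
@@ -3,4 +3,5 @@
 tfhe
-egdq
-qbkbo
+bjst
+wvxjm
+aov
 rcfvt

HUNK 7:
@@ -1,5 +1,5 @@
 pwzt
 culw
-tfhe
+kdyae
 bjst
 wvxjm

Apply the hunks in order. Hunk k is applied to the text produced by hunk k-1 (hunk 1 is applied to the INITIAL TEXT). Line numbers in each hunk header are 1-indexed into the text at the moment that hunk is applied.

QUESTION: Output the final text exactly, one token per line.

Hunk 1: at line 5 remove [buiwf,aqg] add [ytrhl,qbkbo,axg] -> 11 lines: pwzt culw bexek fief wzbtx hegmh ytrhl qbkbo axg ywv ojmpx
Hunk 2: at line 5 remove [hegmh,ytrhl] add [egdq] -> 10 lines: pwzt culw bexek fief wzbtx egdq qbkbo axg ywv ojmpx
Hunk 3: at line 2 remove [bexek,fief] add [kglic,tjm] -> 10 lines: pwzt culw kglic tjm wzbtx egdq qbkbo axg ywv ojmpx
Hunk 4: at line 2 remove [kglic,tjm,wzbtx] add [tfhe] -> 8 lines: pwzt culw tfhe egdq qbkbo axg ywv ojmpx
Hunk 5: at line 5 remove [axg] add [rcfvt] -> 8 lines: pwzt culw tfhe egdq qbkbo rcfvt ywv ojmpx
Hunk 6: at line 3 remove [egdq,qbkbo] add [bjst,wvxjm,aov] -> 9 lines: pwzt culw tfhe bjst wvxjm aov rcfvt ywv ojmpx
Hunk 7: at line 1 remove [tfhe] add [kdyae] -> 9 lines: pwzt culw kdyae bjst wvxjm aov rcfvt ywv ojmpx

Answer: pwzt
culw
kdyae
bjst
wvxjm
aov
rcfvt
ywv
ojmpx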